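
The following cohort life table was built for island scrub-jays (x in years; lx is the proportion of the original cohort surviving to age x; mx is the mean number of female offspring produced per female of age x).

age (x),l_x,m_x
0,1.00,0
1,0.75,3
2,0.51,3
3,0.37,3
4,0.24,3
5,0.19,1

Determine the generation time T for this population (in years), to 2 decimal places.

2.15

lx·mx: 0, 2.25, 1.53, 1.11, 0.72, 0.19 → R0 = 5.8
x·lx·mx: 0, 2.25, 3.06, 3.33, 2.88, 0.95 → Σ = 12.47
T = 12.47 / 5.8 = 2.15 → 2.15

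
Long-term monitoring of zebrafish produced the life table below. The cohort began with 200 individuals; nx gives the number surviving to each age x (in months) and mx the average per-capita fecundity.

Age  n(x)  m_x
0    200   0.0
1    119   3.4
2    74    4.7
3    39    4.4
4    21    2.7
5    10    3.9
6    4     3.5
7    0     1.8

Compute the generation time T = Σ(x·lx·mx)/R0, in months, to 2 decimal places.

lx = nx/n0 = nx/200: 1, 0.595, 0.37, 0.195, 0.105, 0.05, 0.02, 0
lx·mx: 0, 2.023, 1.739, 0.858, 0.2835, 0.195, 0.07, 0 → R0 = 5.1685
x·lx·mx: 0, 2.023, 3.478, 2.574, 1.134, 0.975, 0.42, 0 → Σ = 10.604
T = 10.604 / 5.1685 = 2.051659… → 2.05

2.05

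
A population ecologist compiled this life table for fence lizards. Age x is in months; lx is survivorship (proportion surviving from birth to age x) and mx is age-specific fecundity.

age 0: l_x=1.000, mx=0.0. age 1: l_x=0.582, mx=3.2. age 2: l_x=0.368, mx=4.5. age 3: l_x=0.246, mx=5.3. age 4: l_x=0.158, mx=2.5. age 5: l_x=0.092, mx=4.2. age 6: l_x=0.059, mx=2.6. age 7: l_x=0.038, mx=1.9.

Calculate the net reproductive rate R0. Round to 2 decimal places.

5.83

lx·mx by age: 0, 1.8624, 1.656, 1.3038, 0.395, 0.3864, 0.1534, 0.0722
R0 = Σ lx·mx = 5.8292 → 5.83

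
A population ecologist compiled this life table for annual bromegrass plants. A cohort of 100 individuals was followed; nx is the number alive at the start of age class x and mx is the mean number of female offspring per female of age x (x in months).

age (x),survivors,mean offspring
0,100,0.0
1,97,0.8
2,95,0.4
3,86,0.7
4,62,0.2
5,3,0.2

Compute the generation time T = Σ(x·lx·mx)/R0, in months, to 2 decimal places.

lx = nx/n0 = nx/100: 1, 0.97, 0.95, 0.86, 0.62, 0.03
lx·mx: 0, 0.776, 0.38, 0.602, 0.124, 0.006 → R0 = 1.888
x·lx·mx: 0, 0.776, 0.76, 1.806, 0.496, 0.03 → Σ = 3.868
T = 3.868 / 1.888 = 2.048729… → 2.05

2.05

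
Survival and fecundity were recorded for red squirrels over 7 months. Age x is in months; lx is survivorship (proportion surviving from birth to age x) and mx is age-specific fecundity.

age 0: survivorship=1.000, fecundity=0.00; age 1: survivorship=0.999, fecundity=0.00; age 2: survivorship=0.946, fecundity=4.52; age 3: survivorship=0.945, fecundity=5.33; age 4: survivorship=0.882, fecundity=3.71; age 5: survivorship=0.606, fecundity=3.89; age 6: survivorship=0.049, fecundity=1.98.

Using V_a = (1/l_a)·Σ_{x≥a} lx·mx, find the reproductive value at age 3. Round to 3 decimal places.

lx·mx for x ≥ 3: 5.03685, 3.27222, 2.35734, 0.09702 → sum = 10.76343
V_3 = 10.76343 / l_3 = 10.76343 / 0.945 = 11.389873… → 11.390

11.390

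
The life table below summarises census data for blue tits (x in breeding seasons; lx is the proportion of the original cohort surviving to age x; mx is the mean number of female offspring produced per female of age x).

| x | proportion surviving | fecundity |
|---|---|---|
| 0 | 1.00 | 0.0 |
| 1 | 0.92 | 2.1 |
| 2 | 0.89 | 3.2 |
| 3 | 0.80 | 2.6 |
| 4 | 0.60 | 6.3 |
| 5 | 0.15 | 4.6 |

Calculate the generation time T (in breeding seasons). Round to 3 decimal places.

2.863

lx·mx: 0, 1.932, 2.848, 2.08, 3.78, 0.69 → R0 = 11.33
x·lx·mx: 0, 1.932, 5.696, 6.24, 15.12, 3.45 → Σ = 32.438
T = 32.438 / 11.33 = 2.863019… → 2.863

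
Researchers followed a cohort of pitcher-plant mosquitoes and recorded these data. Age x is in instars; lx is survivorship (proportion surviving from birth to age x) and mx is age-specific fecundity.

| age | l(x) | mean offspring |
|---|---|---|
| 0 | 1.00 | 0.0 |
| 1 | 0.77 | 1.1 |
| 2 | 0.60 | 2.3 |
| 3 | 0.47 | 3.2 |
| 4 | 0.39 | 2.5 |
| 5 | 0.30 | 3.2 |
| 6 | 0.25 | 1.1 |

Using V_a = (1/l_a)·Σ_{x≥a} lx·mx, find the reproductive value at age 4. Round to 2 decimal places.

5.67

lx·mx for x ≥ 4: 0.975, 0.96, 0.275 → sum = 2.21
V_4 = 2.21 / l_4 = 2.21 / 0.39 = 5.666667… → 5.67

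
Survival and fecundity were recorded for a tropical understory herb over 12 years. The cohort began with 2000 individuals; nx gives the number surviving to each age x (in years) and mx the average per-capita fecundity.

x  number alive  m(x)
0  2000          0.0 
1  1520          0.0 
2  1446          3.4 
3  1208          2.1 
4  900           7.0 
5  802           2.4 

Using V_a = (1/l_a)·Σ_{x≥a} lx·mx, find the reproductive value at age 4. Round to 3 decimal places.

lx = nx/n0 = nx/2000: 1, 0.76, 0.723, 0.604, 0.45, 0.401
lx·mx for x ≥ 4: 3.15, 0.9624 → sum = 4.1124
V_4 = 4.1124 / l_4 = 4.1124 / 0.45 = 9.138667… → 9.139

9.139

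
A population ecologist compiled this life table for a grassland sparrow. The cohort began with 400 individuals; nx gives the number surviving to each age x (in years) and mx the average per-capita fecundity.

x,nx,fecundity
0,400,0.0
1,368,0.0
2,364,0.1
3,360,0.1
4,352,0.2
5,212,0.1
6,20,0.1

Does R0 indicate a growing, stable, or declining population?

declining

lx = nx/n0 = nx/400: 1, 0.92, 0.91, 0.9, 0.88, 0.53, 0.05
R0 = Σ lx·mx = 0 + 0 + 0.091 + 0.09 + 0.176 + 0.053 + 0.005 = 0.415
R0 < 1, so the population is declining.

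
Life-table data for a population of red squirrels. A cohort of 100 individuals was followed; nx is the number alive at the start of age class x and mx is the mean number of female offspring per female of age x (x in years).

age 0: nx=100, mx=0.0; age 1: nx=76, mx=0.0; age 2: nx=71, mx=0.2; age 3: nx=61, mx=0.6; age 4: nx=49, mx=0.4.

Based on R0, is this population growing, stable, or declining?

declining

lx = nx/n0 = nx/100: 1, 0.76, 0.71, 0.61, 0.49
R0 = Σ lx·mx = 0 + 0 + 0.142 + 0.366 + 0.196 = 0.704
R0 < 1, so the population is declining.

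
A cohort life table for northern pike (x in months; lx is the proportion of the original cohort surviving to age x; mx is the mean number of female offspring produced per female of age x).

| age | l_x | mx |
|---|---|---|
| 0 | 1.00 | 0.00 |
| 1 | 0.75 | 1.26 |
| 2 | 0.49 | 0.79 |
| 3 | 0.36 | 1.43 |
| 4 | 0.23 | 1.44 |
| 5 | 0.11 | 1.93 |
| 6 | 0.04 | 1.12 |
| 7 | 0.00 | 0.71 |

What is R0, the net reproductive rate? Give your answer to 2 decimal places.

lx·mx by age: 0, 0.945, 0.3871, 0.5148, 0.3312, 0.2123, 0.0448, 0
R0 = Σ lx·mx = 2.4352 → 2.44

2.44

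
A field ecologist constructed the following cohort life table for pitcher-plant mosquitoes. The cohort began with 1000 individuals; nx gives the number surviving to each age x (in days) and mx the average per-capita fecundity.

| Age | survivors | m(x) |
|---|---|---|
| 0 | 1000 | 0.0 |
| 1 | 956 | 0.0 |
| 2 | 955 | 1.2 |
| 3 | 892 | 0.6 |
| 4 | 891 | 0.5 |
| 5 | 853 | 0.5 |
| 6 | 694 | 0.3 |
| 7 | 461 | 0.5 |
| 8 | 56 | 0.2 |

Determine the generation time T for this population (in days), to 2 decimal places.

3.58

lx = nx/n0 = nx/1000: 1, 0.956, 0.955, 0.892, 0.891, 0.853, 0.694, 0.461, 0.056
lx·mx: 0, 0, 1.146, 0.5352, 0.4455, 0.4265, 0.2082, 0.2305, 0.0112 → R0 = 3.0031
x·lx·mx: 0, 0, 2.292, 1.6056, 1.782, 2.1325, 1.2492, 1.6135, 0.0896 → Σ = 10.7644
T = 10.7644 / 3.0031 = 3.584429… → 3.58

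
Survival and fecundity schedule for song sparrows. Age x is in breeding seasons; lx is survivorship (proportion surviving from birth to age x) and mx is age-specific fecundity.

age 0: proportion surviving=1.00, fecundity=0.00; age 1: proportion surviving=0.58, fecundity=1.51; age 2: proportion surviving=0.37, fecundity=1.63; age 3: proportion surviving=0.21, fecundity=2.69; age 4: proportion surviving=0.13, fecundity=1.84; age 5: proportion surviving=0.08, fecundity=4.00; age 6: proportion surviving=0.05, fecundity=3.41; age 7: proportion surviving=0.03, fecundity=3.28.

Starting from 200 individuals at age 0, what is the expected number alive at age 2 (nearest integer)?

Expected survivors = N0 · l_2 = 200 × 0.37 = 74 → 74

74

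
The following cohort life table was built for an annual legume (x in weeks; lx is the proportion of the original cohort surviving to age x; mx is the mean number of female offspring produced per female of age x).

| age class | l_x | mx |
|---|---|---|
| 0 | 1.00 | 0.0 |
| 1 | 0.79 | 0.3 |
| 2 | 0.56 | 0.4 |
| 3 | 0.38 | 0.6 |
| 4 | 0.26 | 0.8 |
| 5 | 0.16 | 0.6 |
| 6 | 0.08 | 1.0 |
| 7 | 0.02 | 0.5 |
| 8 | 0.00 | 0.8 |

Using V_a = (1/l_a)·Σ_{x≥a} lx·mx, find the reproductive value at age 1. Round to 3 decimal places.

1.371

lx·mx for x ≥ 1: 0.237, 0.224, 0.228, 0.208, 0.096, 0.08, 0.01, 0 → sum = 1.083
V_1 = 1.083 / l_1 = 1.083 / 0.79 = 1.370886… → 1.371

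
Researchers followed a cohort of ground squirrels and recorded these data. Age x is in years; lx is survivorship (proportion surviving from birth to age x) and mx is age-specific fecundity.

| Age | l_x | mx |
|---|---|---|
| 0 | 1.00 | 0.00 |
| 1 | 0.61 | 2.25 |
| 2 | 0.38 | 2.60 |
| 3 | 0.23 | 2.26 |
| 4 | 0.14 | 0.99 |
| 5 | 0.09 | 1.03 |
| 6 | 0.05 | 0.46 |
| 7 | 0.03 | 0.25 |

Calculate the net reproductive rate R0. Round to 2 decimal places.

lx·mx by age: 0, 1.3725, 0.988, 0.5198, 0.1386, 0.0927, 0.023, 0.0075
R0 = Σ lx·mx = 3.1421 → 3.14

3.14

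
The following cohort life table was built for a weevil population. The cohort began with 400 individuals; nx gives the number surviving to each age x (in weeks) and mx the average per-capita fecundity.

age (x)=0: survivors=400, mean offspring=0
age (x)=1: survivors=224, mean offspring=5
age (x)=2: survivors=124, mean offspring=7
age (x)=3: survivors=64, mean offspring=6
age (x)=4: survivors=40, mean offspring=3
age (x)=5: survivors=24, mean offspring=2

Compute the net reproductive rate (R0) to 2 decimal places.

6.35

lx = nx/n0 = nx/400: 1, 0.56, 0.31, 0.16, 0.1, 0.06
lx·mx by age: 0, 2.8, 2.17, 0.96, 0.3, 0.12
R0 = Σ lx·mx = 6.35 → 6.35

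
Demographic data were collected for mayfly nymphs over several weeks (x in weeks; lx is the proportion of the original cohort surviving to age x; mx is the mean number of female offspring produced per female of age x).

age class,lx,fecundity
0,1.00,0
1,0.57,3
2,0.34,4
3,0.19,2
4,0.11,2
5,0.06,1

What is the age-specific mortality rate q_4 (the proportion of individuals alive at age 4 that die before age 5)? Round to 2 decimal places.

0.45

q_4 = (l_4 − l_5) / l_4 = (0.11 − 0.06) / 0.11
     = 0.05 / 0.11 = 0.454545… → 0.45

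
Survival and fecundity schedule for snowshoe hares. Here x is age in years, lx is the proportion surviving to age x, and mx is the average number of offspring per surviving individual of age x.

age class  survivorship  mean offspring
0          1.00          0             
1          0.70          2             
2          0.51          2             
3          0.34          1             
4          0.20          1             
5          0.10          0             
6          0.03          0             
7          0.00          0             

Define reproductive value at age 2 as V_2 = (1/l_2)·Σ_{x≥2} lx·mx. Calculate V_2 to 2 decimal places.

lx·mx for x ≥ 2: 1.02, 0.34, 0.2, 0, 0, 0 → sum = 1.56
V_2 = 1.56 / l_2 = 1.56 / 0.51 = 3.058824… → 3.06

3.06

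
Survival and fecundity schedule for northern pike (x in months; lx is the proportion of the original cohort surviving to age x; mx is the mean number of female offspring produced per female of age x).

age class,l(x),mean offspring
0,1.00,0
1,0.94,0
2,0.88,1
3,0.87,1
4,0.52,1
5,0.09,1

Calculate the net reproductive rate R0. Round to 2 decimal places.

lx·mx by age: 0, 0, 0.88, 0.87, 0.52, 0.09
R0 = Σ lx·mx = 2.36 → 2.36

2.36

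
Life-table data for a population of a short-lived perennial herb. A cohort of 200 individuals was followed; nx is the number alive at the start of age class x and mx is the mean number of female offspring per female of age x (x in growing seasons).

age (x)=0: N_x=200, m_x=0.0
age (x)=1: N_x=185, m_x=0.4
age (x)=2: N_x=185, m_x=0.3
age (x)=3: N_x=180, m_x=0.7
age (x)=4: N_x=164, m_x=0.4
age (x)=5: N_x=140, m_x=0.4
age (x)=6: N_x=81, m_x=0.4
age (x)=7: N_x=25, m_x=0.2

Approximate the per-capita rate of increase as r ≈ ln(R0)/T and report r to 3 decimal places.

lx = nx/n0 = nx/200: 1, 0.925, 0.925, 0.9, 0.82, 0.7, 0.405, 0.125
R0 = Σ lx·mx = 0 + 0.37 + 0.2775 + 0.63 + 0.328 + 0.28 + 0.162 + 0.025 = 2.0725
Σ x·lx·mx = 6.674; T = 6.674/2.0725 = 3.22027…
r ≈ ln(R0)/T = ln(2.0725)/3.22027… = 0.2263… → 0.226

0.226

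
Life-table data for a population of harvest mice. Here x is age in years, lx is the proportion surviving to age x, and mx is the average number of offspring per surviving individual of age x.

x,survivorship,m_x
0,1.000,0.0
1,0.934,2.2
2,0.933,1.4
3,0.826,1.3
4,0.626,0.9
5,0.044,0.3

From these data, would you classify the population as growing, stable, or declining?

R0 = Σ lx·mx = 0 + 2.0548 + 1.3062 + 1.0738 + 0.5634 + 0.0132 = 5.0114
R0 > 1, so the population is growing.

growing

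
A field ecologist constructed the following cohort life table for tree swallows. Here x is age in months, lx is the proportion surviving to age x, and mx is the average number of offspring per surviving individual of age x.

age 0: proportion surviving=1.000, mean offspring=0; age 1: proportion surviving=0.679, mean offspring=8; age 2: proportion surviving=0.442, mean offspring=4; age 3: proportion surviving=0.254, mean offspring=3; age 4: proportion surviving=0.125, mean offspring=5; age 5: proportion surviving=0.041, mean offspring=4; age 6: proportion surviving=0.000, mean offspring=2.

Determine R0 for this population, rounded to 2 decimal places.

8.75

lx·mx by age: 0, 5.432, 1.768, 0.762, 0.625, 0.164, 0
R0 = Σ lx·mx = 8.751 → 8.75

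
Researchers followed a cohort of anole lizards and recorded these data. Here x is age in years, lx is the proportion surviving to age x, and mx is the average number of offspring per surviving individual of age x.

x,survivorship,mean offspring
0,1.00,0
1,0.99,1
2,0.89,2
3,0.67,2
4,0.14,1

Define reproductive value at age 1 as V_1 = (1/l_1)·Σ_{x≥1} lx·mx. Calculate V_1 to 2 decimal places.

lx·mx for x ≥ 1: 0.99, 1.78, 1.34, 0.14 → sum = 4.25
V_1 = 4.25 / l_1 = 4.25 / 0.99 = 4.292929… → 4.29

4.29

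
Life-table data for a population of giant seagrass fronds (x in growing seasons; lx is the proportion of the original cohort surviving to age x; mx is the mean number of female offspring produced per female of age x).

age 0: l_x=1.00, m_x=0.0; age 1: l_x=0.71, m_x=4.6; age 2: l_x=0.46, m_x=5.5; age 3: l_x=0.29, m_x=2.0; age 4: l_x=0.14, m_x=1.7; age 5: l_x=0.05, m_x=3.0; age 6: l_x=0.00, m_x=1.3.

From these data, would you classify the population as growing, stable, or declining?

growing

R0 = Σ lx·mx = 0 + 3.266 + 2.53 + 0.58 + 0.238 + 0.15 + 0 = 6.764
R0 > 1, so the population is growing.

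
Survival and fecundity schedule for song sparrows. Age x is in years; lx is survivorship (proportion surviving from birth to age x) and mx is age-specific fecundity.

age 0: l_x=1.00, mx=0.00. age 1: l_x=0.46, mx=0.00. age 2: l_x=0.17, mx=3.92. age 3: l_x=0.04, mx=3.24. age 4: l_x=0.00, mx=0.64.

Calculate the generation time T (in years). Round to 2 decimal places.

lx·mx: 0, 0, 0.6664, 0.1296, 0 → R0 = 0.796
x·lx·mx: 0, 0, 1.3328, 0.3888, 0 → Σ = 1.7216
T = 1.7216 / 0.796 = 2.162814… → 2.16

2.16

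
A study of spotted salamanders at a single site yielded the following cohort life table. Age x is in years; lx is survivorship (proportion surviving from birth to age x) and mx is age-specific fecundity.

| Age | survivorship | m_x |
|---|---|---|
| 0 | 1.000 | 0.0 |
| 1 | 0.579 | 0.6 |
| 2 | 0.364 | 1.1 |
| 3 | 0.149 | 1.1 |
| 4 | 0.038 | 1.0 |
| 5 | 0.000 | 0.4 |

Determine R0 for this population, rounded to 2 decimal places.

lx·mx by age: 0, 0.3474, 0.4004, 0.1639, 0.038, 0
R0 = Σ lx·mx = 0.9497 → 0.95

0.95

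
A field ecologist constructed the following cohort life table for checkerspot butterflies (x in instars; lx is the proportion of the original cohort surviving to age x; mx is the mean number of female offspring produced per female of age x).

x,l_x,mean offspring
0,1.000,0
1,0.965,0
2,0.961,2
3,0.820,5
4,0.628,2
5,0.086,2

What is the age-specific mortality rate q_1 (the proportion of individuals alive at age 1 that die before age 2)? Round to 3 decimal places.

0.004

q_1 = (l_1 − l_2) / l_1 = (0.965 − 0.961) / 0.965
     = 0.004 / 0.965 = 0.004145… → 0.004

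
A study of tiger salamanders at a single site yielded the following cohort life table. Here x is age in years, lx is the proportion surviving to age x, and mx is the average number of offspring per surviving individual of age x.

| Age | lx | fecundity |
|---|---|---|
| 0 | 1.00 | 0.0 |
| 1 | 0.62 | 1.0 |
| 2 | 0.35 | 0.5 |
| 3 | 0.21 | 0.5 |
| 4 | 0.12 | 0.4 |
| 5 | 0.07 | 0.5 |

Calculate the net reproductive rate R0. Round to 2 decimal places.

lx·mx by age: 0, 0.62, 0.175, 0.105, 0.048, 0.035
R0 = Σ lx·mx = 0.983 → 0.98

0.98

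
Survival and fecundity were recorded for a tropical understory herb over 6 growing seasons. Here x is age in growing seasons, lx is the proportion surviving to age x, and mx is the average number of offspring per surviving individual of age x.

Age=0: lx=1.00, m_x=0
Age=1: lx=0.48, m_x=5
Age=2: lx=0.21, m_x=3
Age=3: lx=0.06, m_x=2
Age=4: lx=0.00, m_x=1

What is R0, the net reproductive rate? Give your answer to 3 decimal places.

3.150

lx·mx by age: 0, 2.4, 0.63, 0.12, 0
R0 = Σ lx·mx = 3.15 → 3.150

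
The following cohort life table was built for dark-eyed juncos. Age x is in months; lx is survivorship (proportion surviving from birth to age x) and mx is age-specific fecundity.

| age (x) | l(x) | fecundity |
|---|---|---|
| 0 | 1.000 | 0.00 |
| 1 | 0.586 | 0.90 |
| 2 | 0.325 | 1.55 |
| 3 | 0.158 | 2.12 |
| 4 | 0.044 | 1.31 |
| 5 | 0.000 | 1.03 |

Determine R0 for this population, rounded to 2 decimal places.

lx·mx by age: 0, 0.5274, 0.50375, 0.33496, 0.05764, 0
R0 = Σ lx·mx = 1.42375 → 1.42

1.42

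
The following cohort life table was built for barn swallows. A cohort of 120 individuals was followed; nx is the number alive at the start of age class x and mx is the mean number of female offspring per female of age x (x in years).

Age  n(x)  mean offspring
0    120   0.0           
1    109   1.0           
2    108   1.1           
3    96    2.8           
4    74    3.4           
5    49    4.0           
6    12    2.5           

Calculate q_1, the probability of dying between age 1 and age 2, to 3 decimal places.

0.009

lx = nx/n0 = nx/120: 1, 0.90833…, 0.9, 0.8, 0.61667…, 0.40833…, 0.1
q_1 = (l_1 − l_2) / l_1 = (0.908333… − 0.9) / 0.908333…
     = 0.008333… / 0.908333… = 0.009174… → 0.009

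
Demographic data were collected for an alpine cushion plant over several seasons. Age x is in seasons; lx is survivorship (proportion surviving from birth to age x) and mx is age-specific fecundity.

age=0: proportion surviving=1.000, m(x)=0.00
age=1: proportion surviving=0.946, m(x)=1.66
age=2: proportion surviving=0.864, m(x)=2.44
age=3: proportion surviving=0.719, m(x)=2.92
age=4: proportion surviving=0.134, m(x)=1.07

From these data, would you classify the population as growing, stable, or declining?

R0 = Σ lx·mx = 0 + 1.57036 + 2.10816 + 2.09948 + 0.14338 = 5.92138
R0 > 1, so the population is growing.

growing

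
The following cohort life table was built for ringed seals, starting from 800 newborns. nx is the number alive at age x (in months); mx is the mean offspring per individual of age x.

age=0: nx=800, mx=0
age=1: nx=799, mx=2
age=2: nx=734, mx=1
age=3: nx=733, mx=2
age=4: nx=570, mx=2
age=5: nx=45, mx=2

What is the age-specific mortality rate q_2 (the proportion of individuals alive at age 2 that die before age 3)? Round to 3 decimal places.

0.001

lx = nx/n0 = nx/800: 1, 0.99875, 0.9175, 0.91625, 0.7125, 0.05625
q_2 = (l_2 − l_3) / l_2 = (0.9175 − 0.91625) / 0.9175
     = 0.00125 / 0.9175 = 0.001362… → 0.001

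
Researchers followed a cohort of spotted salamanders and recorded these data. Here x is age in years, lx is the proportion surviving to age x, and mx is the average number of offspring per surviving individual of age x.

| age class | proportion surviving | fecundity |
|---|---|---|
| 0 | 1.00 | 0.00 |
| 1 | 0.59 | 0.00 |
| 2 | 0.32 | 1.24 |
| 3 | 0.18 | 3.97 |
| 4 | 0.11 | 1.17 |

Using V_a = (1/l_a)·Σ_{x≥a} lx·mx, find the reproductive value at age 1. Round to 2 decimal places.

2.10

lx·mx for x ≥ 1: 0, 0.3968, 0.7146, 0.1287 → sum = 1.2401
V_1 = 1.2401 / l_1 = 1.2401 / 0.59 = 2.101864… → 2.10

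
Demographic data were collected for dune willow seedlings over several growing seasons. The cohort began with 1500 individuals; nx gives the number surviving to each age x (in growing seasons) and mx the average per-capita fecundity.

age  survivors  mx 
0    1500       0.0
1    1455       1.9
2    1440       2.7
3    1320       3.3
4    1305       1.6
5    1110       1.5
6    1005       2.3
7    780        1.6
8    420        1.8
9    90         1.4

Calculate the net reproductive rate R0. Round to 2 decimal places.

lx = nx/n0 = nx/1500: 1, 0.97, 0.96, 0.88, 0.87, 0.74, 0.67, 0.52, 0.28, 0.06
lx·mx by age: 0, 1.843, 2.592, 2.904, 1.392, 1.11, 1.541, 0.832, 0.504, 0.084
R0 = Σ lx·mx = 12.802 → 12.80

12.80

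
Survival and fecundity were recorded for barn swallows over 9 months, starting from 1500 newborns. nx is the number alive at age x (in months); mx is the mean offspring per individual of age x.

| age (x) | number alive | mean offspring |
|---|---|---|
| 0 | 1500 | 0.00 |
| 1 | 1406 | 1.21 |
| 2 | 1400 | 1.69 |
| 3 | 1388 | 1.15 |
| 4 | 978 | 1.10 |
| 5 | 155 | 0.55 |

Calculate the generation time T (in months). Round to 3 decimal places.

2.337

lx = nx/n0 = nx/1500: 1, 0.93733…, 0.93333…, 0.92533…, 0.652, 0.10333…
lx·mx: 0, 1.134173…, 1.577333…, 1.064133…, 0.7172, 0.056833… → R0 = 4.549673…
x·lx·mx: 0, 1.134173…, 3.154667…, 3.1924…, 2.8688, 0.284167… → Σ = 10.634207…
T = 10.634207… / 4.549673… = 2.337356… → 2.337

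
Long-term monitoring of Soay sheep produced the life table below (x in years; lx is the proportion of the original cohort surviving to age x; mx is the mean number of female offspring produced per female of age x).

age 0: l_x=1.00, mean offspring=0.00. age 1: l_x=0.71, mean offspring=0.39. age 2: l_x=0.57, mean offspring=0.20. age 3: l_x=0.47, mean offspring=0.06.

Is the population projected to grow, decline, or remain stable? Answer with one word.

declining

R0 = Σ lx·mx = 0 + 0.2769 + 0.114 + 0.0282 = 0.4191
R0 < 1, so the population is declining.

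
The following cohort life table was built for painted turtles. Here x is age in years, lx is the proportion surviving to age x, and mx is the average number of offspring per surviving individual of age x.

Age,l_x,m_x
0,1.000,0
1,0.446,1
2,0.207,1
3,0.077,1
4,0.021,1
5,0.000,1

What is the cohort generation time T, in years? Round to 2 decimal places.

1.56

lx·mx: 0, 0.446, 0.207, 0.077, 0.021, 0 → R0 = 0.751
x·lx·mx: 0, 0.446, 0.414, 0.231, 0.084, 0 → Σ = 1.175
T = 1.175 / 0.751 = 1.564581… → 1.56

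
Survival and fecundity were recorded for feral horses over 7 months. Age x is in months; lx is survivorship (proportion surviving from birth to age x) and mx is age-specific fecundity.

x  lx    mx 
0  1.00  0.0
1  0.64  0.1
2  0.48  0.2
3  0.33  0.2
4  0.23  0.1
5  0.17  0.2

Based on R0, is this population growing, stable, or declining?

R0 = Σ lx·mx = 0 + 0.064 + 0.096 + 0.066 + 0.023 + 0.034 = 0.283
R0 < 1, so the population is declining.

declining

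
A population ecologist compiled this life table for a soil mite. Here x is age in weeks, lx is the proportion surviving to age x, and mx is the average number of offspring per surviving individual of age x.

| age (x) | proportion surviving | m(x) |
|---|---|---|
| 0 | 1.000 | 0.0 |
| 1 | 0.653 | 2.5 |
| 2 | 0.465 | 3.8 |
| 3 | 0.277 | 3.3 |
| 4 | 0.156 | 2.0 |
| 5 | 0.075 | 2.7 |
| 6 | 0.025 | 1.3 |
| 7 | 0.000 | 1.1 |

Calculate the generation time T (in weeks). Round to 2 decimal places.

lx·mx: 0, 1.6325, 1.767, 0.9141, 0.312, 0.2025, 0.0325, 0 → R0 = 4.8606
x·lx·mx: 0, 1.6325, 3.534, 2.7423, 1.248, 1.0125, 0.195, 0 → Σ = 10.3643
T = 10.3643 / 4.8606 = 2.132309… → 2.13

2.13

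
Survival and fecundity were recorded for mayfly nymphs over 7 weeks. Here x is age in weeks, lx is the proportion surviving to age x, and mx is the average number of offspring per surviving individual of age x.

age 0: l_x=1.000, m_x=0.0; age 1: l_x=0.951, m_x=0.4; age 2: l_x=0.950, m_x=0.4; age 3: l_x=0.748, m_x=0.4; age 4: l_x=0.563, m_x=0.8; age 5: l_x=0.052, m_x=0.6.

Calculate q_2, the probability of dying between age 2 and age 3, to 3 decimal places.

q_2 = (l_2 − l_3) / l_2 = (0.95 − 0.748) / 0.95
     = 0.202 / 0.95 = 0.212632… → 0.213

0.213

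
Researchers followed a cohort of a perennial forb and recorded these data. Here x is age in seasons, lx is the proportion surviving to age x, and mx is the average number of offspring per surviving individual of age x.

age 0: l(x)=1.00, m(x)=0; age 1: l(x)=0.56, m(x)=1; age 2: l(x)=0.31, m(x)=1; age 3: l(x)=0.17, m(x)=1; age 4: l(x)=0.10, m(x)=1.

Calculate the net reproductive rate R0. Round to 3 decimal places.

lx·mx by age: 0, 0.56, 0.31, 0.17, 0.1
R0 = Σ lx·mx = 1.14 → 1.140

1.140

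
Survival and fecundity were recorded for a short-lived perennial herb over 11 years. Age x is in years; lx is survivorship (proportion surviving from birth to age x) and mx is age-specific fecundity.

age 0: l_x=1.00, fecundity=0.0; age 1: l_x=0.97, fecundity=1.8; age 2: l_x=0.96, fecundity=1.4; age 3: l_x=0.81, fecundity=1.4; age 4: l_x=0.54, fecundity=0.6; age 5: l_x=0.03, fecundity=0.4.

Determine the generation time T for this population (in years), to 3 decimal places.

lx·mx: 0, 1.746, 1.344, 1.134, 0.324, 0.012 → R0 = 4.56
x·lx·mx: 0, 1.746, 2.688, 3.402, 1.296, 0.06 → Σ = 9.192
T = 9.192 / 4.56 = 2.015789… → 2.016

2.016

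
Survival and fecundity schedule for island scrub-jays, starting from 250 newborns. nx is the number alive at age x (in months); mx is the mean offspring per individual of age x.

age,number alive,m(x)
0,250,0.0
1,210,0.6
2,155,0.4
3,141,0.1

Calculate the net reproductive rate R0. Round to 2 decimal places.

lx = nx/n0 = nx/250: 1, 0.84, 0.62, 0.564
lx·mx by age: 0, 0.504, 0.248, 0.0564
R0 = Σ lx·mx = 0.8084 → 0.81

0.81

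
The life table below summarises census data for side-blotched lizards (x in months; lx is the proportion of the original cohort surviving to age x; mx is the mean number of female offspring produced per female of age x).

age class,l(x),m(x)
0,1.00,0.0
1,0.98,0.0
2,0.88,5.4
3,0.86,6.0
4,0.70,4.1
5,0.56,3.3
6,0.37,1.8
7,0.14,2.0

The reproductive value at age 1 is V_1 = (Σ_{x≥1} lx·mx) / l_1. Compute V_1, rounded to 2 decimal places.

lx·mx for x ≥ 1: 0, 4.752, 5.16, 2.87, 1.848, 0.666, 0.28 → sum = 15.576
V_1 = 15.576 / l_1 = 15.576 / 0.98 = 15.893878… → 15.89

15.89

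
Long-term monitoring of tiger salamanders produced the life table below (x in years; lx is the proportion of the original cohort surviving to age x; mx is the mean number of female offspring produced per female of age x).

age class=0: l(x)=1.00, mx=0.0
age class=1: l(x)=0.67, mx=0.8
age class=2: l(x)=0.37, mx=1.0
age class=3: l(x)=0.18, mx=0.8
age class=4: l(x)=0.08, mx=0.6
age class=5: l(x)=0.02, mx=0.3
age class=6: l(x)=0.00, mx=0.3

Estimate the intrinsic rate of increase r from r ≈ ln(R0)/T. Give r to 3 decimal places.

R0 = Σ lx·mx = 0 + 0.536 + 0.37 + 0.144 + 0.048 + 0.006 + 0 = 1.104
Σ x·lx·mx = 1.93; T = 1.93/1.104 = 1.74819…
r ≈ ln(R0)/T = ln(1.104)/1.74819… = 0.0566… → 0.057

0.057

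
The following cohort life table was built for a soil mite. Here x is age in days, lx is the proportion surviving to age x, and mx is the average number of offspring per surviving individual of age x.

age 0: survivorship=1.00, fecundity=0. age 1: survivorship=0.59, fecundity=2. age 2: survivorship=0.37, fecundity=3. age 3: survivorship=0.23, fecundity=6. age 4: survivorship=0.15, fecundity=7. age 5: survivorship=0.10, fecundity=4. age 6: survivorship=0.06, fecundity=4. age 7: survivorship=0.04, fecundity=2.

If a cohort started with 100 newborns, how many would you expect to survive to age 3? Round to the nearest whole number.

Expected survivors = N0 · l_3 = 100 × 0.23 = 23 → 23

23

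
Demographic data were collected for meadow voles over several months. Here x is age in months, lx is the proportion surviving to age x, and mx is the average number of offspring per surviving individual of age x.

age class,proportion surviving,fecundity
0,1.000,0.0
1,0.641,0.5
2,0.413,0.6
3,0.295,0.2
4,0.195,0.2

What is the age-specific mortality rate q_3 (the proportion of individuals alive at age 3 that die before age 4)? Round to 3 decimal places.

0.339

q_3 = (l_3 − l_4) / l_3 = (0.295 − 0.195) / 0.295
     = 0.1 / 0.295 = 0.338983… → 0.339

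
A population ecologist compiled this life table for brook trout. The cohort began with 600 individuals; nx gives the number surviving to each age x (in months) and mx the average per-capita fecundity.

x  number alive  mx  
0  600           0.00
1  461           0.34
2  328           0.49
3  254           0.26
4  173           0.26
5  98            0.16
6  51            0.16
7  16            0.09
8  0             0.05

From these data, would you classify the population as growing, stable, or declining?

declining

lx = nx/n0 = nx/600: 1, 0.76833…, 0.54667…, 0.42333…, 0.28833…, 0.16333…, 0.085, 0.02667…, 0
R0 = Σ lx·mx = 0 + 0.261233… + 0.267867… + 0.110067… + 0.074967… + 0.026133… + 0.0136 + 0.0024… + 0 = 0.756267…
R0 < 1, so the population is declining.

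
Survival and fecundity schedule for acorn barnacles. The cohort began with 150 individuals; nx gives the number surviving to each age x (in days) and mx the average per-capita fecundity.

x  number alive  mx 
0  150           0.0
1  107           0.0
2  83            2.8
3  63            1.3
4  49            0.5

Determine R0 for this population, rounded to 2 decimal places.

lx = nx/n0 = nx/150: 1, 0.71333…, 0.55333…, 0.42, 0.32667…
lx·mx by age: 0, 0, 1.549333…, 0.546, 0.163333…
R0 = Σ lx·mx = 2.258667… → 2.26

2.26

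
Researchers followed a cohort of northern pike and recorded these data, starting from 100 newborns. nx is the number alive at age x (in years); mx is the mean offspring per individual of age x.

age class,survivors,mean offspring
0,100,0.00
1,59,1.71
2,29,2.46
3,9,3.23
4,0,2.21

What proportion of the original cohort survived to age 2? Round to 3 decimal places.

0.290

l_2 = n_2/n_0 = 29/100 = 0.29 → 0.290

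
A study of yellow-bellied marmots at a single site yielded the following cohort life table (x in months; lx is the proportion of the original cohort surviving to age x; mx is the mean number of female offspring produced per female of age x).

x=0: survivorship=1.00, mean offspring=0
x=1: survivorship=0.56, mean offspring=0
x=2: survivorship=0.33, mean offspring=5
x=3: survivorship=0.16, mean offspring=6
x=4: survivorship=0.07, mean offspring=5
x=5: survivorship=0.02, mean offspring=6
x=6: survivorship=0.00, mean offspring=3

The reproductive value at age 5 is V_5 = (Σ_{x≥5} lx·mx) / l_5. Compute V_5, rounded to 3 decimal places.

lx·mx for x ≥ 5: 0.12, 0 → sum = 0.12
V_5 = 0.12 / l_5 = 0.12 / 0.02 = 6 → 6.000

6.000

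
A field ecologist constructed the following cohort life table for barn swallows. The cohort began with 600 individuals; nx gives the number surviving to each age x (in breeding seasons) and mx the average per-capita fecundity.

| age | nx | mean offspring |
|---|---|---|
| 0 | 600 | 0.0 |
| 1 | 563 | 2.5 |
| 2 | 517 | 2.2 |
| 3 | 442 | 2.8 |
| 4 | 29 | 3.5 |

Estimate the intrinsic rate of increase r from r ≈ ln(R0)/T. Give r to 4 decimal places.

0.9299

lx = nx/n0 = nx/600: 1, 0.93833…, 0.86167…, 0.73667…, 0.04833…
R0 = Σ lx·mx = 0 + 2.34583… + 1.89567… + 2.06267… + 0.16917… = 6.473333…
Σ x·lx·mx = 13.001833…; T = 13.001833…/6.473333… = 2.00852…
r ≈ ln(R0)/T = ln(6.473333…)/2.00852… = 0.929883… → 0.9299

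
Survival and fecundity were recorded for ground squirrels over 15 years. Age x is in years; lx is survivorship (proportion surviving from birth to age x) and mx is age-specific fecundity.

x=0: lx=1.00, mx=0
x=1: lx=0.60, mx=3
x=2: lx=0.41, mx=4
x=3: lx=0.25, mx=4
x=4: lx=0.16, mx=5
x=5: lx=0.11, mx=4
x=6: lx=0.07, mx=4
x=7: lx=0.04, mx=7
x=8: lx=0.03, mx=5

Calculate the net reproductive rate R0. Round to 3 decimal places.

6.390

lx·mx by age: 0, 1.8, 1.64, 1, 0.8, 0.44, 0.28, 0.28, 0.15
R0 = Σ lx·mx = 6.39 → 6.390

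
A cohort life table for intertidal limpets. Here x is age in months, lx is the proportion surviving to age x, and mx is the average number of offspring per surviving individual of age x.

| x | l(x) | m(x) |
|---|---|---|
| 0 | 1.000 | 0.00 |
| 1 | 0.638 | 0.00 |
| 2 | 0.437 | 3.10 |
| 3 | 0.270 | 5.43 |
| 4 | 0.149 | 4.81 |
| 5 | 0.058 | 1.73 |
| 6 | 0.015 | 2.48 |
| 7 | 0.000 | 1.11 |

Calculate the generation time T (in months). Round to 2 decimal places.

2.91

lx·mx: 0, 0, 1.3547, 1.4661, 0.71669, 0.10034, 0.0372, 0 → R0 = 3.67503
x·lx·mx: 0, 0, 2.7094, 4.3983, 2.86676, 0.5017, 0.2232, 0 → Σ = 10.69936
T = 10.69936 / 3.67503 = 2.911367… → 2.91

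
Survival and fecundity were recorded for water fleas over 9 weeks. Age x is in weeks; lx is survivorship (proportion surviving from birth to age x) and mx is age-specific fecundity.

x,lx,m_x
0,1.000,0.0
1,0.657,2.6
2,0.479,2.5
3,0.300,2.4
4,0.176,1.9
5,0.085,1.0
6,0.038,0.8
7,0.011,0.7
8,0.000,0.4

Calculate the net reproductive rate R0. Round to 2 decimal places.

lx·mx by age: 0, 1.7082, 1.1975, 0.72, 0.3344, 0.085, 0.0304, 0.0077, 0
R0 = Σ lx·mx = 4.0832 → 4.08

4.08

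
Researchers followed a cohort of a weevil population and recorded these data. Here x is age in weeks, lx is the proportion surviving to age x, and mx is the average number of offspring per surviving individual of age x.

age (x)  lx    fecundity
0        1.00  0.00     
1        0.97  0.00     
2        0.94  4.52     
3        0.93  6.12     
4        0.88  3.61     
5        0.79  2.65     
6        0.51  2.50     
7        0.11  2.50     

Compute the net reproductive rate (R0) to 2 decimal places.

16.76

lx·mx by age: 0, 0, 4.2488, 5.6916, 3.1768, 2.0935, 1.275, 0.275
R0 = Σ lx·mx = 16.7607 → 16.76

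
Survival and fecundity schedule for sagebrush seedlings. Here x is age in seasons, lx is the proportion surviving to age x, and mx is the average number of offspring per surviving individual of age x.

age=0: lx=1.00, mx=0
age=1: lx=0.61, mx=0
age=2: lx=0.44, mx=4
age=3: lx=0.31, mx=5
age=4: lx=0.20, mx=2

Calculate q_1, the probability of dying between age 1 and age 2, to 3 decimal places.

q_1 = (l_1 − l_2) / l_1 = (0.61 − 0.44) / 0.61
     = 0.17 / 0.61 = 0.278689… → 0.279

0.279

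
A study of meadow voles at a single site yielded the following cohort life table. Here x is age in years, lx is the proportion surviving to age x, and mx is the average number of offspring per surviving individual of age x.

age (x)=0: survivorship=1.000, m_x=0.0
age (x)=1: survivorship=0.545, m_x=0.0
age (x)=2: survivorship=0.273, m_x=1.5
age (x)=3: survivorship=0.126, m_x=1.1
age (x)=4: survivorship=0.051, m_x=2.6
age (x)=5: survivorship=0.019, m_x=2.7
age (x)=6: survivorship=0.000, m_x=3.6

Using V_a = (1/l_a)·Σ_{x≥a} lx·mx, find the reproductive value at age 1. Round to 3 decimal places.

lx·mx for x ≥ 1: 0, 0.4095, 0.1386, 0.1326, 0.0513, 0 → sum = 0.732
V_1 = 0.732 / l_1 = 0.732 / 0.545 = 1.343119… → 1.343

1.343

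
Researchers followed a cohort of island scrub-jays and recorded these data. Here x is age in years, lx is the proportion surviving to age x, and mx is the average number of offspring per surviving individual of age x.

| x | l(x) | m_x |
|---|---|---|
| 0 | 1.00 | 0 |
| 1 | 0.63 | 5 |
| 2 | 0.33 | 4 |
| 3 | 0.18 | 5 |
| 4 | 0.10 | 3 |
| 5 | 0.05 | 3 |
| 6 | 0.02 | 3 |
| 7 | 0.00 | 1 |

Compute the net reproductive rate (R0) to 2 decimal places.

5.88

lx·mx by age: 0, 3.15, 1.32, 0.9, 0.3, 0.15, 0.06, 0
R0 = Σ lx·mx = 5.88 → 5.88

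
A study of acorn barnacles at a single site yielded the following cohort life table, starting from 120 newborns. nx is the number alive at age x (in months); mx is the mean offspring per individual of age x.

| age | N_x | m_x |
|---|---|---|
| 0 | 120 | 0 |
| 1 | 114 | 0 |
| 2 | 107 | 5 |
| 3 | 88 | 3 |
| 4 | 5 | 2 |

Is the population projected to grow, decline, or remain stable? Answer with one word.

lx = nx/n0 = nx/120: 1, 0.95, 0.89167…, 0.73333…, 0.04167…
R0 = Σ lx·mx = 0 + 0 + 4.458333… + 2.2… + 0.083333… = 6.741667…
R0 > 1, so the population is growing.

growing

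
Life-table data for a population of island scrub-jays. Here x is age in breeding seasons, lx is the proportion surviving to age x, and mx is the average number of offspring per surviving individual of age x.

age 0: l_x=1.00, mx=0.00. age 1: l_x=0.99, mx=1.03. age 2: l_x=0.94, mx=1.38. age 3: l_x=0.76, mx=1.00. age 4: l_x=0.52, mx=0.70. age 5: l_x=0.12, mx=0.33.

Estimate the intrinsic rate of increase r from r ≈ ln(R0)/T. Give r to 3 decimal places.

R0 = Σ lx·mx = 0 + 1.0197 + 1.2972 + 0.76 + 0.364 + 0.0396 = 3.4805
Σ x·lx·mx = 7.5481; T = 7.5481/3.4805 = 2.16868…
r ≈ ln(R0)/T = ln(3.4805)/2.16868… = 0.57508… → 0.575

0.575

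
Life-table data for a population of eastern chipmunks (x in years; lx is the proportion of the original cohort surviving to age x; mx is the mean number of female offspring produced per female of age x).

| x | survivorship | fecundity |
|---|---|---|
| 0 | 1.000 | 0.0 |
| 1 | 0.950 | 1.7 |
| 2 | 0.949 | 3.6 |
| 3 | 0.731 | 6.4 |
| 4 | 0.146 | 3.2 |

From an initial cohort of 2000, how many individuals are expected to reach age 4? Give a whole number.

Expected survivors = N0 · l_4 = 2000 × 0.146 = 292 → 292

292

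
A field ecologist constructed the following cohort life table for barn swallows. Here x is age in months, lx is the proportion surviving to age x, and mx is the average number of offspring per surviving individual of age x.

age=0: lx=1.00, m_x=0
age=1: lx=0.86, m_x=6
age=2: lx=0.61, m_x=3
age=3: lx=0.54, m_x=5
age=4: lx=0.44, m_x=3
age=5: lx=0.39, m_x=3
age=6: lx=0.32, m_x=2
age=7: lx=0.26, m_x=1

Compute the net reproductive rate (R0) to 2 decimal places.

lx·mx by age: 0, 5.16, 1.83, 2.7, 1.32, 1.17, 0.64, 0.26
R0 = Σ lx·mx = 13.08 → 13.08

13.08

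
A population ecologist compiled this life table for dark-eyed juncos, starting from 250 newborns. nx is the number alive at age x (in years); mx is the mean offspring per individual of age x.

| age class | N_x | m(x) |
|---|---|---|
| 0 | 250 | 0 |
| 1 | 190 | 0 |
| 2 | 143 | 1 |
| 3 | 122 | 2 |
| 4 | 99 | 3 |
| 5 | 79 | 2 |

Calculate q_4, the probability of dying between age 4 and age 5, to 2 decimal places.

lx = nx/n0 = nx/250: 1, 0.76, 0.572, 0.488, 0.396, 0.316
q_4 = (l_4 − l_5) / l_4 = (0.396 − 0.316) / 0.396
     = 0.08 / 0.396 = 0.20202… → 0.20

0.20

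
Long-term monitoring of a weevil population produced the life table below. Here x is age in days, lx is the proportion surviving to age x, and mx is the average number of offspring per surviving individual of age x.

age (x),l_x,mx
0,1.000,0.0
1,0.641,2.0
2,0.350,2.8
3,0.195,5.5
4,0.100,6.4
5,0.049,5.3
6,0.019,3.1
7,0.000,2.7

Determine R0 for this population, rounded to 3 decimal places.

lx·mx by age: 0, 1.282, 0.98, 1.0725, 0.64, 0.2597, 0.0589, 0
R0 = Σ lx·mx = 4.2931 → 4.293

4.293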